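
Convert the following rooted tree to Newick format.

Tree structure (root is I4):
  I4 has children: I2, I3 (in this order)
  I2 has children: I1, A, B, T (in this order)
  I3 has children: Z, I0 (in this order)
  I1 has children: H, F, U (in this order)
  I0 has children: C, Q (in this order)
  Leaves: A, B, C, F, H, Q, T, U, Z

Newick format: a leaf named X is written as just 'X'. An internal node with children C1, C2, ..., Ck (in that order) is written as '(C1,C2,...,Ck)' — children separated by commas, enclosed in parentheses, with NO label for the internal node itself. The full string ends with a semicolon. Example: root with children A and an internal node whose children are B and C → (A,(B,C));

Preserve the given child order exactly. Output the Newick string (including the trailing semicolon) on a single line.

internal I4 with children ['I2', 'I3']
  internal I2 with children ['I1', 'A', 'B', 'T']
    internal I1 with children ['H', 'F', 'U']
      leaf 'H' → 'H'
      leaf 'F' → 'F'
      leaf 'U' → 'U'
    → '(H,F,U)'
    leaf 'A' → 'A'
    leaf 'B' → 'B'
    leaf 'T' → 'T'
  → '((H,F,U),A,B,T)'
  internal I3 with children ['Z', 'I0']
    leaf 'Z' → 'Z'
    internal I0 with children ['C', 'Q']
      leaf 'C' → 'C'
      leaf 'Q' → 'Q'
    → '(C,Q)'
  → '(Z,(C,Q))'
→ '(((H,F,U),A,B,T),(Z,(C,Q)))'
Final: (((H,F,U),A,B,T),(Z,(C,Q)));

Answer: (((H,F,U),A,B,T),(Z,(C,Q)));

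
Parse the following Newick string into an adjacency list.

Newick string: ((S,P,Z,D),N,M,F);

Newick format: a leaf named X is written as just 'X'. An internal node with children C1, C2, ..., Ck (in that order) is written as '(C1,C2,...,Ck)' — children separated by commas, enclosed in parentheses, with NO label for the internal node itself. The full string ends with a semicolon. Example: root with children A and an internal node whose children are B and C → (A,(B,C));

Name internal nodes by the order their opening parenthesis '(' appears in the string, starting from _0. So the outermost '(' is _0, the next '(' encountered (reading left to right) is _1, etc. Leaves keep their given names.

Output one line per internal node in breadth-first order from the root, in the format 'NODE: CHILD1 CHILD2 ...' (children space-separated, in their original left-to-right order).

Answer: _0: _1 N M F
_1: S P Z D

Derivation:
Input: ((S,P,Z,D),N,M,F);
Scanning left-to-right, naming '(' by encounter order:
  pos 0: '(' -> open internal node _0 (depth 1)
  pos 1: '(' -> open internal node _1 (depth 2)
  pos 9: ')' -> close internal node _1 (now at depth 1)
  pos 16: ')' -> close internal node _0 (now at depth 0)
Total internal nodes: 2
BFS adjacency from root:
  _0: _1 N M F
  _1: S P Z D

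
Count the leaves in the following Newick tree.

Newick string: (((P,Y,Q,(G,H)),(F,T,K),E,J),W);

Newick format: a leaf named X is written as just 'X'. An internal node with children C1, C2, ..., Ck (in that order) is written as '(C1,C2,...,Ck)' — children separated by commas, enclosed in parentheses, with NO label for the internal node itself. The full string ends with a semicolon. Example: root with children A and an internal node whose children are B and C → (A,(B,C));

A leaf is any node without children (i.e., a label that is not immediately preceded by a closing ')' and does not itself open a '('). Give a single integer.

Newick: (((P,Y,Q,(G,H)),(F,T,K),E,J),W);
Scan left-to-right; a leaf is any maximal label run not followed by '(':
  pos 3: leaf 'P' → count = 1
  pos 5: leaf 'Y' → count = 2
  pos 7: leaf 'Q' → count = 3
  pos 10: leaf 'G' → count = 4
  pos 12: leaf 'H' → count = 5
  pos 17: leaf 'F' → count = 6
  pos 19: leaf 'T' → count = 7
  pos 21: leaf 'K' → count = 8
  pos 24: leaf 'E' → count = 9
  pos 26: leaf 'J' → count = 10
  pos 29: leaf 'W' → count = 11
Total leaves: 11

Answer: 11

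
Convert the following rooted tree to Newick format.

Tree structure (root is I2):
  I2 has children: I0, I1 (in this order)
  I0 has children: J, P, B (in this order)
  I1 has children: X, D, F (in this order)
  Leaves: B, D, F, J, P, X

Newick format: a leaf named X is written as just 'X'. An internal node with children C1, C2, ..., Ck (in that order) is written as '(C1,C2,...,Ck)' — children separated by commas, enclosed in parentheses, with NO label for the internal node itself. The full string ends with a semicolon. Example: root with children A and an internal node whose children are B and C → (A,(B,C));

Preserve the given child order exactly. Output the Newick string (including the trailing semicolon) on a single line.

Answer: ((J,P,B),(X,D,F));

Derivation:
internal I2 with children ['I0', 'I1']
  internal I0 with children ['J', 'P', 'B']
    leaf 'J' → 'J'
    leaf 'P' → 'P'
    leaf 'B' → 'B'
  → '(J,P,B)'
  internal I1 with children ['X', 'D', 'F']
    leaf 'X' → 'X'
    leaf 'D' → 'D'
    leaf 'F' → 'F'
  → '(X,D,F)'
→ '((J,P,B),(X,D,F))'
Final: ((J,P,B),(X,D,F));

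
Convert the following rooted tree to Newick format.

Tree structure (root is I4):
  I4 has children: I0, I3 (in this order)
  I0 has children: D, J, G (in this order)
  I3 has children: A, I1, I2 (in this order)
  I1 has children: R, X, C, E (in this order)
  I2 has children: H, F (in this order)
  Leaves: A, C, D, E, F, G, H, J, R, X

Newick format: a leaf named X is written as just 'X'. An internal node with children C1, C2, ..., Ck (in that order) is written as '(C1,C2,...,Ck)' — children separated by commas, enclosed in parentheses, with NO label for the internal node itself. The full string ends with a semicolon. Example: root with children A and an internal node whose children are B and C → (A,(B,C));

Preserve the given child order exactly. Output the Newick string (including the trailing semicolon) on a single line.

Answer: ((D,J,G),(A,(R,X,C,E),(H,F)));

Derivation:
internal I4 with children ['I0', 'I3']
  internal I0 with children ['D', 'J', 'G']
    leaf 'D' → 'D'
    leaf 'J' → 'J'
    leaf 'G' → 'G'
  → '(D,J,G)'
  internal I3 with children ['A', 'I1', 'I2']
    leaf 'A' → 'A'
    internal I1 with children ['R', 'X', 'C', 'E']
      leaf 'R' → 'R'
      leaf 'X' → 'X'
      leaf 'C' → 'C'
      leaf 'E' → 'E'
    → '(R,X,C,E)'
    internal I2 with children ['H', 'F']
      leaf 'H' → 'H'
      leaf 'F' → 'F'
    → '(H,F)'
  → '(A,(R,X,C,E),(H,F))'
→ '((D,J,G),(A,(R,X,C,E),(H,F)))'
Final: ((D,J,G),(A,(R,X,C,E),(H,F)));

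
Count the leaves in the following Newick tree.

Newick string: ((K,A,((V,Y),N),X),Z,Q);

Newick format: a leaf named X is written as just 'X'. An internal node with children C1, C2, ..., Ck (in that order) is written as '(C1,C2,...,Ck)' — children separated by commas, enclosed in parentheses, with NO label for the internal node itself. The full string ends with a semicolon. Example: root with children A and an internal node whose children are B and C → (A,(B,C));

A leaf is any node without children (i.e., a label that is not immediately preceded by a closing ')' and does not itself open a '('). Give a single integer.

Newick: ((K,A,((V,Y),N),X),Z,Q);
Scan left-to-right; a leaf is any maximal label run not followed by '(':
  pos 2: leaf 'K' → count = 1
  pos 4: leaf 'A' → count = 2
  pos 8: leaf 'V' → count = 3
  pos 10: leaf 'Y' → count = 4
  pos 13: leaf 'N' → count = 5
  pos 16: leaf 'X' → count = 6
  pos 19: leaf 'Z' → count = 7
  pos 21: leaf 'Q' → count = 8
Total leaves: 8

Answer: 8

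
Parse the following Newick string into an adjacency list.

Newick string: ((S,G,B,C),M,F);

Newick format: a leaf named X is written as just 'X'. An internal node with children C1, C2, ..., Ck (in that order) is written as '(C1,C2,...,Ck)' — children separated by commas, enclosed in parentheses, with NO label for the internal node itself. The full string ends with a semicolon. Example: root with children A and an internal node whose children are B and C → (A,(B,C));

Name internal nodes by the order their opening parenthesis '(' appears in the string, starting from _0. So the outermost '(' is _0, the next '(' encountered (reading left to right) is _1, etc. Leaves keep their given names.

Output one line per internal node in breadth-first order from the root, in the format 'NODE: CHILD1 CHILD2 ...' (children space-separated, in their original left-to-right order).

Input: ((S,G,B,C),M,F);
Scanning left-to-right, naming '(' by encounter order:
  pos 0: '(' -> open internal node _0 (depth 1)
  pos 1: '(' -> open internal node _1 (depth 2)
  pos 9: ')' -> close internal node _1 (now at depth 1)
  pos 14: ')' -> close internal node _0 (now at depth 0)
Total internal nodes: 2
BFS adjacency from root:
  _0: _1 M F
  _1: S G B C

Answer: _0: _1 M F
_1: S G B C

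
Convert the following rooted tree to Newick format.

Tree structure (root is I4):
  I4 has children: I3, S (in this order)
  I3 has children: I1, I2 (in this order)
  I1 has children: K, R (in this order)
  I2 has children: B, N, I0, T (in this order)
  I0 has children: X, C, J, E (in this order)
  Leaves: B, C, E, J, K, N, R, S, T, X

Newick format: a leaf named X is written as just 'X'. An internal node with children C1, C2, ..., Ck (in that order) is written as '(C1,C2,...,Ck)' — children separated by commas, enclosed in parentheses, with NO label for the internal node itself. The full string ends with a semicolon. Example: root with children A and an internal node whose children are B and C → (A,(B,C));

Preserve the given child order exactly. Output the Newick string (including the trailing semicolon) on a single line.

internal I4 with children ['I3', 'S']
  internal I3 with children ['I1', 'I2']
    internal I1 with children ['K', 'R']
      leaf 'K' → 'K'
      leaf 'R' → 'R'
    → '(K,R)'
    internal I2 with children ['B', 'N', 'I0', 'T']
      leaf 'B' → 'B'
      leaf 'N' → 'N'
      internal I0 with children ['X', 'C', 'J', 'E']
        leaf 'X' → 'X'
        leaf 'C' → 'C'
        leaf 'J' → 'J'
        leaf 'E' → 'E'
      → '(X,C,J,E)'
      leaf 'T' → 'T'
    → '(B,N,(X,C,J,E),T)'
  → '((K,R),(B,N,(X,C,J,E),T))'
  leaf 'S' → 'S'
→ '(((K,R),(B,N,(X,C,J,E),T)),S)'
Final: (((K,R),(B,N,(X,C,J,E),T)),S);

Answer: (((K,R),(B,N,(X,C,J,E),T)),S);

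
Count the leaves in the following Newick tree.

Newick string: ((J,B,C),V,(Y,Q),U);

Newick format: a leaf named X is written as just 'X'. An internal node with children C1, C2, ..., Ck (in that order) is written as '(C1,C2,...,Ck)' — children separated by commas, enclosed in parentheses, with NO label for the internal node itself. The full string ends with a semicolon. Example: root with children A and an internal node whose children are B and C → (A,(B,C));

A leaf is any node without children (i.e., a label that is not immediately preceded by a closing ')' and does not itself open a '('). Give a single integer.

Answer: 7

Derivation:
Newick: ((J,B,C),V,(Y,Q),U);
Scan left-to-right; a leaf is any maximal label run not followed by '(':
  pos 2: leaf 'J' → count = 1
  pos 4: leaf 'B' → count = 2
  pos 6: leaf 'C' → count = 3
  pos 9: leaf 'V' → count = 4
  pos 12: leaf 'Y' → count = 5
  pos 14: leaf 'Q' → count = 6
  pos 17: leaf 'U' → count = 7
Total leaves: 7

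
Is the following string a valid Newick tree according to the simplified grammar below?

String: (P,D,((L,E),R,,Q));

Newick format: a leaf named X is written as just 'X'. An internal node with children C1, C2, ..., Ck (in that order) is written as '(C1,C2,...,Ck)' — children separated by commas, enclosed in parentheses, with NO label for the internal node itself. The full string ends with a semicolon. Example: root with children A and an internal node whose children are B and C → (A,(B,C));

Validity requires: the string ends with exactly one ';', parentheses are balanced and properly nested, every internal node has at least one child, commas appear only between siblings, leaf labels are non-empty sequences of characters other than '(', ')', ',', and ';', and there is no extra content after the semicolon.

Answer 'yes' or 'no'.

Answer: no

Derivation:
Input: (P,D,((L,E),R,,Q));
Paren balance: 3 '(' vs 3 ')' OK
Ends with single ';': True
Full parse: FAILS (empty leaf label at pos 14)
Valid: False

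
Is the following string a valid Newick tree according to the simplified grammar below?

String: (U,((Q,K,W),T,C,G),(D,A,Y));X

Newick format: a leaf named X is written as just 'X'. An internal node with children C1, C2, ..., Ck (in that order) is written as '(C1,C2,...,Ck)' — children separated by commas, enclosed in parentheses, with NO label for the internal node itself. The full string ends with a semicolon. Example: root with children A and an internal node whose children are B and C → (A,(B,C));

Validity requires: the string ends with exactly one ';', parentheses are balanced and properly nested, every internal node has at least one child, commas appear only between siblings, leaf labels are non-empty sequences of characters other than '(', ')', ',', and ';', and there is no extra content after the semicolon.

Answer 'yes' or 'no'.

Answer: no

Derivation:
Input: (U,((Q,K,W),T,C,G),(D,A,Y));X
Paren balance: 4 '(' vs 4 ')' OK
Ends with single ';': False
Full parse: FAILS (must end with ;)
Valid: False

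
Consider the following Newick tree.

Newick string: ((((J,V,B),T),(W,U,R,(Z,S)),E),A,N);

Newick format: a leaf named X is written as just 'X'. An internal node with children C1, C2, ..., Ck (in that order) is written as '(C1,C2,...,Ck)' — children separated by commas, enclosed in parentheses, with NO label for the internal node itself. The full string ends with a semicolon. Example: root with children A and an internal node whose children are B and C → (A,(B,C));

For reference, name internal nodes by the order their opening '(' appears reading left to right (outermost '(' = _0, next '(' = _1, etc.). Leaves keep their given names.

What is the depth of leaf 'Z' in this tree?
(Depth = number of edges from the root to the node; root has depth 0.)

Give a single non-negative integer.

Newick: ((((J,V,B),T),(W,U,R,(Z,S)),E),A,N);
Naming internals by '(' encounter order: outermost '(' = _0, next = _1, ...
Query node: Z
Path from root: _0 -> _1 -> _4 -> _5 -> Z
Depth of Z: 4 (number of edges from root)

Answer: 4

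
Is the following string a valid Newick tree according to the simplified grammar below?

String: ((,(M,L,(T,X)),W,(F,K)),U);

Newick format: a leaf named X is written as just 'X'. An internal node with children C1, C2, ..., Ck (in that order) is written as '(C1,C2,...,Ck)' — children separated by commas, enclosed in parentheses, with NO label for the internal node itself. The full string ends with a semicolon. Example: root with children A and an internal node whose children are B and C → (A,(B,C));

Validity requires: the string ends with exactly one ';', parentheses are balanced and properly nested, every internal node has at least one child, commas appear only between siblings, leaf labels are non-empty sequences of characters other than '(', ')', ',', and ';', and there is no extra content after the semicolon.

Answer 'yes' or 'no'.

Input: ((,(M,L,(T,X)),W,(F,K)),U);
Paren balance: 5 '(' vs 5 ')' OK
Ends with single ';': True
Full parse: FAILS (empty leaf label at pos 2)
Valid: False

Answer: no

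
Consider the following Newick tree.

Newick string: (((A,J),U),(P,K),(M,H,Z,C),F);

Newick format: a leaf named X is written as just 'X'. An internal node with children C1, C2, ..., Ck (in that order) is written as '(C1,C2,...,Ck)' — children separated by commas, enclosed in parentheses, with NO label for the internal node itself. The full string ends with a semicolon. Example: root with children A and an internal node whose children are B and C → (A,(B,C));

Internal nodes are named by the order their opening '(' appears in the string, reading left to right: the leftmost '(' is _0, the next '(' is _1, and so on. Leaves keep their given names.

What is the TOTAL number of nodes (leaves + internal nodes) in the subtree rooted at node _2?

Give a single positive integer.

Answer: 3

Derivation:
Newick: (((A,J),U),(P,K),(M,H,Z,C),F);
Locate _2: it is the '(' at position 2 (the 3rd '(' reading left to right).
Query: subtree rooted at _2
_2: subtree_size = 1 + 2
  A: subtree_size = 1 + 0
  J: subtree_size = 1 + 0
Total subtree size of _2: 3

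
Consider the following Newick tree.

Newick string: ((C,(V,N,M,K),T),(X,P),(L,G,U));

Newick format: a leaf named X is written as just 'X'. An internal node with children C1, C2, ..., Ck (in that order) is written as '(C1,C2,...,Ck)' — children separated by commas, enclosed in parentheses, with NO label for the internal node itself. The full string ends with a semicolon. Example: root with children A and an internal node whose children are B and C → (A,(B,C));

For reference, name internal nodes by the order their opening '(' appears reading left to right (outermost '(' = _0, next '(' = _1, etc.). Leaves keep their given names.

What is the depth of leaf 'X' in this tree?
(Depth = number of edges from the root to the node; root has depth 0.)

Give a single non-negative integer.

Answer: 2

Derivation:
Newick: ((C,(V,N,M,K),T),(X,P),(L,G,U));
Naming internals by '(' encounter order: outermost '(' = _0, next = _1, ...
Query node: X
Path from root: _0 -> _3 -> X
Depth of X: 2 (number of edges from root)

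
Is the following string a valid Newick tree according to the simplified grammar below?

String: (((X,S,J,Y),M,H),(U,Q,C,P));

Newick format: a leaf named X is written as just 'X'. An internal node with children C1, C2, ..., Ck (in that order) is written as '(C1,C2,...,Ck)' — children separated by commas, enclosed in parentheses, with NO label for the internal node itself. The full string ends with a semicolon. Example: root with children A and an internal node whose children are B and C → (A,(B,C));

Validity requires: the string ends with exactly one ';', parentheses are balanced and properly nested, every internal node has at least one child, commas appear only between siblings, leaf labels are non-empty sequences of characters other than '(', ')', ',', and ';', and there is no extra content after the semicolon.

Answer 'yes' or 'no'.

Answer: yes

Derivation:
Input: (((X,S,J,Y),M,H),(U,Q,C,P));
Paren balance: 4 '(' vs 4 ')' OK
Ends with single ';': True
Full parse: OK
Valid: True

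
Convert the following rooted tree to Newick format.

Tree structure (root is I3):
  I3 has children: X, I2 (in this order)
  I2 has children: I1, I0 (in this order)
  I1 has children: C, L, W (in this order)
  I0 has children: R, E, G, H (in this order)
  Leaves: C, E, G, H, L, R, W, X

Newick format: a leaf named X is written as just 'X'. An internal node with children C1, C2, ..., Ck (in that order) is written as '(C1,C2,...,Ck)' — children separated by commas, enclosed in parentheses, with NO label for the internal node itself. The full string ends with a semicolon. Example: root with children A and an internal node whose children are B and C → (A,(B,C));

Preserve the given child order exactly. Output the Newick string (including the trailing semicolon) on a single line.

internal I3 with children ['X', 'I2']
  leaf 'X' → 'X'
  internal I2 with children ['I1', 'I0']
    internal I1 with children ['C', 'L', 'W']
      leaf 'C' → 'C'
      leaf 'L' → 'L'
      leaf 'W' → 'W'
    → '(C,L,W)'
    internal I0 with children ['R', 'E', 'G', 'H']
      leaf 'R' → 'R'
      leaf 'E' → 'E'
      leaf 'G' → 'G'
      leaf 'H' → 'H'
    → '(R,E,G,H)'
  → '((C,L,W),(R,E,G,H))'
→ '(X,((C,L,W),(R,E,G,H)))'
Final: (X,((C,L,W),(R,E,G,H)));

Answer: (X,((C,L,W),(R,E,G,H)));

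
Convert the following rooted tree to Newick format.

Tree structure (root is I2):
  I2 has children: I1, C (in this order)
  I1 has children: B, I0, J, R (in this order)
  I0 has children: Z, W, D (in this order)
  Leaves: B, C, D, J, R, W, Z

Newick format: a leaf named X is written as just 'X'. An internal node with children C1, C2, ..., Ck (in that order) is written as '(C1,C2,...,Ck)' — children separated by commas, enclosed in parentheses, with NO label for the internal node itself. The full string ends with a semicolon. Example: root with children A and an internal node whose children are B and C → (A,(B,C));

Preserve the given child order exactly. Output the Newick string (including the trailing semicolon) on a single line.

Answer: ((B,(Z,W,D),J,R),C);

Derivation:
internal I2 with children ['I1', 'C']
  internal I1 with children ['B', 'I0', 'J', 'R']
    leaf 'B' → 'B'
    internal I0 with children ['Z', 'W', 'D']
      leaf 'Z' → 'Z'
      leaf 'W' → 'W'
      leaf 'D' → 'D'
    → '(Z,W,D)'
    leaf 'J' → 'J'
    leaf 'R' → 'R'
  → '(B,(Z,W,D),J,R)'
  leaf 'C' → 'C'
→ '((B,(Z,W,D),J,R),C)'
Final: ((B,(Z,W,D),J,R),C);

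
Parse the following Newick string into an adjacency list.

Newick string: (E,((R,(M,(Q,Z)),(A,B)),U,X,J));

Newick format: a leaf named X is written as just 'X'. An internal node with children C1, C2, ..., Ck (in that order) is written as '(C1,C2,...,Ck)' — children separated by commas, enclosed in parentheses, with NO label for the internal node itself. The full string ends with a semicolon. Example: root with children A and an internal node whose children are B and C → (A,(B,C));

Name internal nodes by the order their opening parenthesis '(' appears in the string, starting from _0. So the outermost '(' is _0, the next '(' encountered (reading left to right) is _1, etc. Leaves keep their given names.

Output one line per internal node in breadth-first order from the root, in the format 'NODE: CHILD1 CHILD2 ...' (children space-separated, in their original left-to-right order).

Answer: _0: E _1
_1: _2 U X J
_2: R _3 _5
_3: M _4
_5: A B
_4: Q Z

Derivation:
Input: (E,((R,(M,(Q,Z)),(A,B)),U,X,J));
Scanning left-to-right, naming '(' by encounter order:
  pos 0: '(' -> open internal node _0 (depth 1)
  pos 3: '(' -> open internal node _1 (depth 2)
  pos 4: '(' -> open internal node _2 (depth 3)
  pos 7: '(' -> open internal node _3 (depth 4)
  pos 10: '(' -> open internal node _4 (depth 5)
  pos 14: ')' -> close internal node _4 (now at depth 4)
  pos 15: ')' -> close internal node _3 (now at depth 3)
  pos 17: '(' -> open internal node _5 (depth 4)
  pos 21: ')' -> close internal node _5 (now at depth 3)
  pos 22: ')' -> close internal node _2 (now at depth 2)
  pos 29: ')' -> close internal node _1 (now at depth 1)
  pos 30: ')' -> close internal node _0 (now at depth 0)
Total internal nodes: 6
BFS adjacency from root:
  _0: E _1
  _1: _2 U X J
  _2: R _3 _5
  _3: M _4
  _5: A B
  _4: Q Z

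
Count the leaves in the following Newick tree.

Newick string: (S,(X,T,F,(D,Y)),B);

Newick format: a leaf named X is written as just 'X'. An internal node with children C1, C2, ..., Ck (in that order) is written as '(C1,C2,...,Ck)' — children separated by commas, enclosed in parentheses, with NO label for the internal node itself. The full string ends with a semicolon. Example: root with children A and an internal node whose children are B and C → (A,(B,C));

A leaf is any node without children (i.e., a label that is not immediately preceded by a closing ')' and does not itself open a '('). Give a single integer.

Newick: (S,(X,T,F,(D,Y)),B);
Scan left-to-right; a leaf is any maximal label run not followed by '(':
  pos 1: leaf 'S' → count = 1
  pos 4: leaf 'X' → count = 2
  pos 6: leaf 'T' → count = 3
  pos 8: leaf 'F' → count = 4
  pos 11: leaf 'D' → count = 5
  pos 13: leaf 'Y' → count = 6
  pos 17: leaf 'B' → count = 7
Total leaves: 7

Answer: 7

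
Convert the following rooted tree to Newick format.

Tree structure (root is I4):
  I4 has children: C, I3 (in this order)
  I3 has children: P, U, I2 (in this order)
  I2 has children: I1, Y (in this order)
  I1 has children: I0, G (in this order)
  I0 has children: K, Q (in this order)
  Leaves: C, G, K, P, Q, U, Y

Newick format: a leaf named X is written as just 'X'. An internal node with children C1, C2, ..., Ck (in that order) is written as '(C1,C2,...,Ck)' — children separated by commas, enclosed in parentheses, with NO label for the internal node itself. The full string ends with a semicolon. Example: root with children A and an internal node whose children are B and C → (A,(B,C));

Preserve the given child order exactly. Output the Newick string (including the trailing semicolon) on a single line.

internal I4 with children ['C', 'I3']
  leaf 'C' → 'C'
  internal I3 with children ['P', 'U', 'I2']
    leaf 'P' → 'P'
    leaf 'U' → 'U'
    internal I2 with children ['I1', 'Y']
      internal I1 with children ['I0', 'G']
        internal I0 with children ['K', 'Q']
          leaf 'K' → 'K'
          leaf 'Q' → 'Q'
        → '(K,Q)'
        leaf 'G' → 'G'
      → '((K,Q),G)'
      leaf 'Y' → 'Y'
    → '(((K,Q),G),Y)'
  → '(P,U,(((K,Q),G),Y))'
→ '(C,(P,U,(((K,Q),G),Y)))'
Final: (C,(P,U,(((K,Q),G),Y)));

Answer: (C,(P,U,(((K,Q),G),Y)));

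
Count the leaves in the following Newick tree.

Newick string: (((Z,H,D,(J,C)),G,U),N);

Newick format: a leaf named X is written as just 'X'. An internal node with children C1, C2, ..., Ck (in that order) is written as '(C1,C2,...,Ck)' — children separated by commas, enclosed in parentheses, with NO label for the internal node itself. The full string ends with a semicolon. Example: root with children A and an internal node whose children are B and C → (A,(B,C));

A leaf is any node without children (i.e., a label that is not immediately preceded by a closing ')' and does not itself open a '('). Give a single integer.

Answer: 8

Derivation:
Newick: (((Z,H,D,(J,C)),G,U),N);
Scan left-to-right; a leaf is any maximal label run not followed by '(':
  pos 3: leaf 'Z' → count = 1
  pos 5: leaf 'H' → count = 2
  pos 7: leaf 'D' → count = 3
  pos 10: leaf 'J' → count = 4
  pos 12: leaf 'C' → count = 5
  pos 16: leaf 'G' → count = 6
  pos 18: leaf 'U' → count = 7
  pos 21: leaf 'N' → count = 8
Total leaves: 8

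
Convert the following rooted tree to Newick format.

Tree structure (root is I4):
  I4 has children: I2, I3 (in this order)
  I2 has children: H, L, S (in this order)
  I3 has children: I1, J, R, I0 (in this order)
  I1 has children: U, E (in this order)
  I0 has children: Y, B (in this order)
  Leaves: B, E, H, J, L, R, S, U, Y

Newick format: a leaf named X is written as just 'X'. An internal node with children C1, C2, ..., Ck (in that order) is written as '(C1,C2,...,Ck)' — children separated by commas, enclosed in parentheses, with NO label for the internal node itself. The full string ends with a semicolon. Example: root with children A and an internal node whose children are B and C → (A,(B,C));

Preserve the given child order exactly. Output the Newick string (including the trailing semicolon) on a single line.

internal I4 with children ['I2', 'I3']
  internal I2 with children ['H', 'L', 'S']
    leaf 'H' → 'H'
    leaf 'L' → 'L'
    leaf 'S' → 'S'
  → '(H,L,S)'
  internal I3 with children ['I1', 'J', 'R', 'I0']
    internal I1 with children ['U', 'E']
      leaf 'U' → 'U'
      leaf 'E' → 'E'
    → '(U,E)'
    leaf 'J' → 'J'
    leaf 'R' → 'R'
    internal I0 with children ['Y', 'B']
      leaf 'Y' → 'Y'
      leaf 'B' → 'B'
    → '(Y,B)'
  → '((U,E),J,R,(Y,B))'
→ '((H,L,S),((U,E),J,R,(Y,B)))'
Final: ((H,L,S),((U,E),J,R,(Y,B)));

Answer: ((H,L,S),((U,E),J,R,(Y,B)));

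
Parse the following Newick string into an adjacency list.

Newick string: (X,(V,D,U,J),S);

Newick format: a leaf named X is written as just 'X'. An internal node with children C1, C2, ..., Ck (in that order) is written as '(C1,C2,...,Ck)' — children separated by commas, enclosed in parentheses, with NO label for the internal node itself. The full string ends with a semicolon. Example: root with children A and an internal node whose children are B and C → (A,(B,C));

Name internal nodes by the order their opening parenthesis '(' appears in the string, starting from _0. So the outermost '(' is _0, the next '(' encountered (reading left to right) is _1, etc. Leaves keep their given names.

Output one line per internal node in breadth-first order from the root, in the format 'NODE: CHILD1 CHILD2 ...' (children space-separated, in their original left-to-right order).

Answer: _0: X _1 S
_1: V D U J

Derivation:
Input: (X,(V,D,U,J),S);
Scanning left-to-right, naming '(' by encounter order:
  pos 0: '(' -> open internal node _0 (depth 1)
  pos 3: '(' -> open internal node _1 (depth 2)
  pos 11: ')' -> close internal node _1 (now at depth 1)
  pos 14: ')' -> close internal node _0 (now at depth 0)
Total internal nodes: 2
BFS adjacency from root:
  _0: X _1 S
  _1: V D U J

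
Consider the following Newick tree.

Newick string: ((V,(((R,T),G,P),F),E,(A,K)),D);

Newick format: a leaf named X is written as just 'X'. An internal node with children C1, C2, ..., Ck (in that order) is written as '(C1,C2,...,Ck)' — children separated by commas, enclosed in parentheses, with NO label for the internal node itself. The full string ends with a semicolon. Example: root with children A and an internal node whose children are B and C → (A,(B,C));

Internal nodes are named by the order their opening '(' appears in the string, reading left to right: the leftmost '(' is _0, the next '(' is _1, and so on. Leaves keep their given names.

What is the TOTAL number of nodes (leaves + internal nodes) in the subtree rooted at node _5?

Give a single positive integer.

Newick: ((V,(((R,T),G,P),F),E,(A,K)),D);
Locate _5: it is the '(' at position 22 (the 6th '(' reading left to right).
Query: subtree rooted at _5
_5: subtree_size = 1 + 2
  A: subtree_size = 1 + 0
  K: subtree_size = 1 + 0
Total subtree size of _5: 3

Answer: 3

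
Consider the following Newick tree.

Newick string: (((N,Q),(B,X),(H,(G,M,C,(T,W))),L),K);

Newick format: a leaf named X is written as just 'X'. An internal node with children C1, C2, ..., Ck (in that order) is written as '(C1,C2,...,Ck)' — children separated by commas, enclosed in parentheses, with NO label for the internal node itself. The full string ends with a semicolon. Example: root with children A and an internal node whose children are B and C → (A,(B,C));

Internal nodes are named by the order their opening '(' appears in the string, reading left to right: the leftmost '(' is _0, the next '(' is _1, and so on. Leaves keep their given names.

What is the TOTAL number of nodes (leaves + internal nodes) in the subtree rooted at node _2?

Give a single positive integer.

Newick: (((N,Q),(B,X),(H,(G,M,C,(T,W))),L),K);
Locate _2: it is the '(' at position 2 (the 3rd '(' reading left to right).
Query: subtree rooted at _2
_2: subtree_size = 1 + 2
  N: subtree_size = 1 + 0
  Q: subtree_size = 1 + 0
Total subtree size of _2: 3

Answer: 3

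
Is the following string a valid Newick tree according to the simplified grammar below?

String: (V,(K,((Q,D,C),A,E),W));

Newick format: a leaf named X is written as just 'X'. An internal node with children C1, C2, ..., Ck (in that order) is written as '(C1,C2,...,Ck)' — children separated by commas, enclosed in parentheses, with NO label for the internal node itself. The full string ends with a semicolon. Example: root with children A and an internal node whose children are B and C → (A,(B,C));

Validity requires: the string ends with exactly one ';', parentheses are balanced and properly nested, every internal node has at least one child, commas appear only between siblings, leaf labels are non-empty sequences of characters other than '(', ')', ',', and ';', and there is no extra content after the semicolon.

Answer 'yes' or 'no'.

Input: (V,(K,((Q,D,C),A,E),W));
Paren balance: 4 '(' vs 4 ')' OK
Ends with single ';': True
Full parse: OK
Valid: True

Answer: yes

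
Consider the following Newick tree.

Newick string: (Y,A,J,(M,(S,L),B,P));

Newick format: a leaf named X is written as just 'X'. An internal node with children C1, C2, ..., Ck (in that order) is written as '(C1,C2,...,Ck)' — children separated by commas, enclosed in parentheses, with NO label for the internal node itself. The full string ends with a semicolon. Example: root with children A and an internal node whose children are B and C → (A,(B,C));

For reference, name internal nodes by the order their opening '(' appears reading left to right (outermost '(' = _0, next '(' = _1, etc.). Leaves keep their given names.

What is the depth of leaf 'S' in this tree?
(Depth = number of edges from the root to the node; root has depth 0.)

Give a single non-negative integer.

Newick: (Y,A,J,(M,(S,L),B,P));
Naming internals by '(' encounter order: outermost '(' = _0, next = _1, ...
Query node: S
Path from root: _0 -> _1 -> _2 -> S
Depth of S: 3 (number of edges from root)

Answer: 3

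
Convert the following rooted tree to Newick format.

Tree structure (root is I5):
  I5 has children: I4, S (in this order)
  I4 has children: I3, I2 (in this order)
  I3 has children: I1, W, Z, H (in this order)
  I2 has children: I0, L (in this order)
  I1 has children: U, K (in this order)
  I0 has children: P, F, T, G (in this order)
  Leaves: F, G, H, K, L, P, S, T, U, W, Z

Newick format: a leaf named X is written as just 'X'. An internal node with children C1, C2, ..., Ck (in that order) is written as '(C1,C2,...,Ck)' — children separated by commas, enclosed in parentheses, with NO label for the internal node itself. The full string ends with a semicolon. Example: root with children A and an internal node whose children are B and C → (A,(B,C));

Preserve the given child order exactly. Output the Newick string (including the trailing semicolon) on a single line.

internal I5 with children ['I4', 'S']
  internal I4 with children ['I3', 'I2']
    internal I3 with children ['I1', 'W', 'Z', 'H']
      internal I1 with children ['U', 'K']
        leaf 'U' → 'U'
        leaf 'K' → 'K'
      → '(U,K)'
      leaf 'W' → 'W'
      leaf 'Z' → 'Z'
      leaf 'H' → 'H'
    → '((U,K),W,Z,H)'
    internal I2 with children ['I0', 'L']
      internal I0 with children ['P', 'F', 'T', 'G']
        leaf 'P' → 'P'
        leaf 'F' → 'F'
        leaf 'T' → 'T'
        leaf 'G' → 'G'
      → '(P,F,T,G)'
      leaf 'L' → 'L'
    → '((P,F,T,G),L)'
  → '(((U,K),W,Z,H),((P,F,T,G),L))'
  leaf 'S' → 'S'
→ '((((U,K),W,Z,H),((P,F,T,G),L)),S)'
Final: ((((U,K),W,Z,H),((P,F,T,G),L)),S);

Answer: ((((U,K),W,Z,H),((P,F,T,G),L)),S);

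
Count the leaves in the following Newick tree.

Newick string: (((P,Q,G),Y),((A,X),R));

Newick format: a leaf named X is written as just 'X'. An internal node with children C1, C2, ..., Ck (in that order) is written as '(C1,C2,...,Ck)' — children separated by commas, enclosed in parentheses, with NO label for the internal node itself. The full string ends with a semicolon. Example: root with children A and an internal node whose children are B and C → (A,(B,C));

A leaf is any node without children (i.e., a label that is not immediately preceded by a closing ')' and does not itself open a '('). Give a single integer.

Newick: (((P,Q,G),Y),((A,X),R));
Scan left-to-right; a leaf is any maximal label run not followed by '(':
  pos 3: leaf 'P' → count = 1
  pos 5: leaf 'Q' → count = 2
  pos 7: leaf 'G' → count = 3
  pos 10: leaf 'Y' → count = 4
  pos 15: leaf 'A' → count = 5
  pos 17: leaf 'X' → count = 6
  pos 20: leaf 'R' → count = 7
Total leaves: 7

Answer: 7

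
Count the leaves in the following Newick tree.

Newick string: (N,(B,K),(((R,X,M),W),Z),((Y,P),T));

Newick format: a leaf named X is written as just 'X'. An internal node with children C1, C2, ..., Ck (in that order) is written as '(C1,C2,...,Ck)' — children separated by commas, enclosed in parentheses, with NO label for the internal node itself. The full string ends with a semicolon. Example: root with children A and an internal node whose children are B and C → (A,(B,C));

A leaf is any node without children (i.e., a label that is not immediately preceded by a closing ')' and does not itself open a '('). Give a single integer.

Answer: 11

Derivation:
Newick: (N,(B,K),(((R,X,M),W),Z),((Y,P),T));
Scan left-to-right; a leaf is any maximal label run not followed by '(':
  pos 1: leaf 'N' → count = 1
  pos 4: leaf 'B' → count = 2
  pos 6: leaf 'K' → count = 3
  pos 12: leaf 'R' → count = 4
  pos 14: leaf 'X' → count = 5
  pos 16: leaf 'M' → count = 6
  pos 19: leaf 'W' → count = 7
  pos 22: leaf 'Z' → count = 8
  pos 27: leaf 'Y' → count = 9
  pos 29: leaf 'P' → count = 10
  pos 32: leaf 'T' → count = 11
Total leaves: 11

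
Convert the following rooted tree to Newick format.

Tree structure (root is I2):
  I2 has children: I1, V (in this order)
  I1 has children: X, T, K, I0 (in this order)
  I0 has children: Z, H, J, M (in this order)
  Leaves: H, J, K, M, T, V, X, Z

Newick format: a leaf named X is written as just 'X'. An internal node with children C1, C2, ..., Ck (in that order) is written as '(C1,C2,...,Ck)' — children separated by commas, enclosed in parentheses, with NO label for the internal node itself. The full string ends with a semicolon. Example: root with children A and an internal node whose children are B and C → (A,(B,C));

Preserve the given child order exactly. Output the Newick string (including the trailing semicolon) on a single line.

internal I2 with children ['I1', 'V']
  internal I1 with children ['X', 'T', 'K', 'I0']
    leaf 'X' → 'X'
    leaf 'T' → 'T'
    leaf 'K' → 'K'
    internal I0 with children ['Z', 'H', 'J', 'M']
      leaf 'Z' → 'Z'
      leaf 'H' → 'H'
      leaf 'J' → 'J'
      leaf 'M' → 'M'
    → '(Z,H,J,M)'
  → '(X,T,K,(Z,H,J,M))'
  leaf 'V' → 'V'
→ '((X,T,K,(Z,H,J,M)),V)'
Final: ((X,T,K,(Z,H,J,M)),V);

Answer: ((X,T,K,(Z,H,J,M)),V);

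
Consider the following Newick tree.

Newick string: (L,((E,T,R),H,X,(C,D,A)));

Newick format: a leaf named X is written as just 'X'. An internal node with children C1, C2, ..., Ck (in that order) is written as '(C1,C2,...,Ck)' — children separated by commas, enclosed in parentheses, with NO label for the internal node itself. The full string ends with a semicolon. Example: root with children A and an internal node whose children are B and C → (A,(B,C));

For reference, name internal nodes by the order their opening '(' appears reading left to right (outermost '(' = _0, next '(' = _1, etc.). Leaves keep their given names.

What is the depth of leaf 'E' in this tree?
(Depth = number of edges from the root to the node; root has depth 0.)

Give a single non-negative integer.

Answer: 3

Derivation:
Newick: (L,((E,T,R),H,X,(C,D,A)));
Naming internals by '(' encounter order: outermost '(' = _0, next = _1, ...
Query node: E
Path from root: _0 -> _1 -> _2 -> E
Depth of E: 3 (number of edges from root)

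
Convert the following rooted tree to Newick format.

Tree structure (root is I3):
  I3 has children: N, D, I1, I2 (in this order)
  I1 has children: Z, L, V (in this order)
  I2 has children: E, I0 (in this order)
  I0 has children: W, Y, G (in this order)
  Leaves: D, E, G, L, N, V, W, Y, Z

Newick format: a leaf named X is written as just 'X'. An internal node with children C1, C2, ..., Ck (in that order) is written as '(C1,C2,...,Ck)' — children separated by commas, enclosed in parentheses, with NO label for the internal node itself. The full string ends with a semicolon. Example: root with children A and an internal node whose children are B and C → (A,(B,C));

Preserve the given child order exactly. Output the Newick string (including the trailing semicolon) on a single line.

internal I3 with children ['N', 'D', 'I1', 'I2']
  leaf 'N' → 'N'
  leaf 'D' → 'D'
  internal I1 with children ['Z', 'L', 'V']
    leaf 'Z' → 'Z'
    leaf 'L' → 'L'
    leaf 'V' → 'V'
  → '(Z,L,V)'
  internal I2 with children ['E', 'I0']
    leaf 'E' → 'E'
    internal I0 with children ['W', 'Y', 'G']
      leaf 'W' → 'W'
      leaf 'Y' → 'Y'
      leaf 'G' → 'G'
    → '(W,Y,G)'
  → '(E,(W,Y,G))'
→ '(N,D,(Z,L,V),(E,(W,Y,G)))'
Final: (N,D,(Z,L,V),(E,(W,Y,G)));

Answer: (N,D,(Z,L,V),(E,(W,Y,G)));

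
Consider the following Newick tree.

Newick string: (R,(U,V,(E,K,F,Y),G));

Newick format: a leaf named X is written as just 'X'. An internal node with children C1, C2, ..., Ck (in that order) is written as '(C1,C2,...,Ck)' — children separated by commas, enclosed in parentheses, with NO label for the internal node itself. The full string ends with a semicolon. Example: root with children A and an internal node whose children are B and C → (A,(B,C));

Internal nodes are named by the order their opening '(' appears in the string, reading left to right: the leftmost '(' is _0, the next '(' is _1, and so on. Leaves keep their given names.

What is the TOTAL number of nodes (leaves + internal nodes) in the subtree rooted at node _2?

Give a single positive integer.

Newick: (R,(U,V,(E,K,F,Y),G));
Locate _2: it is the '(' at position 8 (the 3rd '(' reading left to right).
Query: subtree rooted at _2
_2: subtree_size = 1 + 4
  E: subtree_size = 1 + 0
  K: subtree_size = 1 + 0
  F: subtree_size = 1 + 0
  Y: subtree_size = 1 + 0
Total subtree size of _2: 5

Answer: 5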